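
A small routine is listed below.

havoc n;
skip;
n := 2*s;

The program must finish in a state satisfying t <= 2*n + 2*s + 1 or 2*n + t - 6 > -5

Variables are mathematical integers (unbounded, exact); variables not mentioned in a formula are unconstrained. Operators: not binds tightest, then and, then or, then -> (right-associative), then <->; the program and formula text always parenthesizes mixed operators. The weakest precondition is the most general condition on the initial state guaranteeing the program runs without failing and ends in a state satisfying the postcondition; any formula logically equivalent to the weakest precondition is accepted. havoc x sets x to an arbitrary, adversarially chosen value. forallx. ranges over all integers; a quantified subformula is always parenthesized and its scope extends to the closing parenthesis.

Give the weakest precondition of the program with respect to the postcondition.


Working backward. After the program, the postcondition t <= 2*n + 2*s + 1 or 2*n + t - 6 > -5 must hold; in canonical form it is t <= 2*n + 2*s + 1 or 2*n + t > 1.
Before n := 2*s: t <= 6*s + 1 or 4*s + t > 1
Before skip: t <= 6*s + 1 or 4*s + t > 1
Before havoc n: t <= 6*s + 1 or 4*s + t > 1
Answer: WP = t <= 6*s + 1 or 4*s + t > 1


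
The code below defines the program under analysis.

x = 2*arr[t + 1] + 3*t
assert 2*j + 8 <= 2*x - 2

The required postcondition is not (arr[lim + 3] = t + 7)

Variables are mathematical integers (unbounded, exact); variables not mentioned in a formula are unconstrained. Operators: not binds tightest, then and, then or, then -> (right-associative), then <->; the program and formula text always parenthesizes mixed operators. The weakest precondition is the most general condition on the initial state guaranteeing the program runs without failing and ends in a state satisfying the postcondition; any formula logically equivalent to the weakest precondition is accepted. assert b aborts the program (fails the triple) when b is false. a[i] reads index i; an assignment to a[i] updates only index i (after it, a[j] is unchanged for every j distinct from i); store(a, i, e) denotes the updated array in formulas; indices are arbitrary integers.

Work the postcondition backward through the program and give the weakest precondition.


Working backward. After the program, not (arr[lim + 3] = t + 7) must hold.
Before assert 2*j + 8 <= 2*x - 2: 2*j <= 2*x - 10 and (not (arr[lim + 3] = t + 7))
Before x := 2*arr[t + 1] + 3*t: 2*j <= 4*arr[t + 1] + 6*t - 10 and (not (arr[lim + 3] = t + 7))
Answer: WP = 2*j <= 4*arr[t + 1] + 6*t - 10 and (not (arr[lim + 3] = t + 7))


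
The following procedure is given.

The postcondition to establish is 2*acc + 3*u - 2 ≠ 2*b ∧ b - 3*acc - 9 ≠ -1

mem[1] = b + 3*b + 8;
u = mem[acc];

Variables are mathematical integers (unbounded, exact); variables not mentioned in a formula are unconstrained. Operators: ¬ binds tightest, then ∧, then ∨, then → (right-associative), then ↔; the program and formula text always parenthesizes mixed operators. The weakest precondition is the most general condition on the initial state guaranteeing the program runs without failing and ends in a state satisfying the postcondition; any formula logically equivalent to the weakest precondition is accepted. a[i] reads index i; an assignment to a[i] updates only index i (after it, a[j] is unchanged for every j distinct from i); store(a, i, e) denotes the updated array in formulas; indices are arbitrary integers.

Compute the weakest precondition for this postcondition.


Working backward. After the program, the postcondition 2*acc + 3*u - 2 ≠ 2*b ∧ b - 3*acc - 9 ≠ -1 must hold; in canonical form it is 2*acc + 3*u ≠ 2*b + 2 ∧ b ≠ 3*acc + 8.
Before u := mem[acc]: 3*mem[acc] + 2*acc ≠ 2*b + 2 ∧ b ≠ 3*acc + 8
Before mem[1] := b + 3*b + 8: 3*store(mem, 1, 4*b + 8)[acc] + 2*acc ≠ 2*b + 2 ∧ b ≠ 3*acc + 8
Answer: WP = 3*store(mem, 1, 4*b + 8)[acc] + 2*acc ≠ 2*b + 2 ∧ b ≠ 3*acc + 8


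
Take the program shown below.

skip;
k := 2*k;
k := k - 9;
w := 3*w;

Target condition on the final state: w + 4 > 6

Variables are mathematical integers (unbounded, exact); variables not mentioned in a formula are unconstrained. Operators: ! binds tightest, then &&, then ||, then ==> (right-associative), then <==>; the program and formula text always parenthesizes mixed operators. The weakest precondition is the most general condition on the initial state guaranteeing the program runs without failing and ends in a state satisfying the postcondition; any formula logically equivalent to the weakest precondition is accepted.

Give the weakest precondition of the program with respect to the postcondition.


Working backward. After the program, the postcondition w + 4 > 6 must hold; in canonical form it is w > 2.
Before w := 3*w: 3*w > 2
Before k := k - 9: 3*w > 2
Before k := 2*k: 3*w > 2
Before skip: 3*w > 2
Answer: WP = 3*w > 2


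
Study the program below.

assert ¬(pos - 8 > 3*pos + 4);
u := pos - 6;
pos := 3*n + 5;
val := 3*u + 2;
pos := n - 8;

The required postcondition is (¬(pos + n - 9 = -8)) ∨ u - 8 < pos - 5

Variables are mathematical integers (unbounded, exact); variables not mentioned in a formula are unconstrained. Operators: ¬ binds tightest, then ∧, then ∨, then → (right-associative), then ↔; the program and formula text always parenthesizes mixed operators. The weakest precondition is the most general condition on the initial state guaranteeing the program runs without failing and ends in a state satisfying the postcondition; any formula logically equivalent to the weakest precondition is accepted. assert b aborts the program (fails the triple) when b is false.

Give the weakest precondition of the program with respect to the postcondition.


Working backward. After the program, the postcondition (¬(pos + n - 9 = -8)) ∨ u - 8 < pos - 5 must hold; in canonical form it is (¬(n + pos = 1)) ∨ u < pos + 3.
Before pos := n - 8: (¬(2*n = 9)) ∨ u < n - 5
Before val := 3*u + 2: (¬(2*n = 9)) ∨ u < n - 5
Before pos := 3*n + 5: (¬(2*n = 9)) ∨ u < n - 5
Before u := pos - 6: (¬(2*n = 9)) ∨ pos < n + 1
Before assert ¬(pos - 8 > 3*pos + 4): (¬(2*pos < -12)) ∧ ((¬(2*n = 9)) ∨ pos < n + 1)
Answer: WP = (¬(2*pos < -12)) ∧ ((¬(2*n = 9)) ∨ pos < n + 1)


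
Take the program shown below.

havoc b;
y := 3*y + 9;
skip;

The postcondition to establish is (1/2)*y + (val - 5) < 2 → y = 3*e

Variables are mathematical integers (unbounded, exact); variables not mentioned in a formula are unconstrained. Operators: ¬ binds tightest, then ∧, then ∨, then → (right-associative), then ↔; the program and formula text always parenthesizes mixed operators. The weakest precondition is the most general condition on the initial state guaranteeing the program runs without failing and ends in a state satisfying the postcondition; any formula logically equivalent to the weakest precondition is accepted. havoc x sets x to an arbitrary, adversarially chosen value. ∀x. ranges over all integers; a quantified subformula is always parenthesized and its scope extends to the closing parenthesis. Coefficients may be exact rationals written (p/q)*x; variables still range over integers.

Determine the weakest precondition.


Working backward. After the program, the postcondition (1/2)*y + (val - 5) < 2 → y = 3*e must hold; in canonical form it is val + (1/2)*y < 7 → y = 3*e.
Before skip: val + (1/2)*y < 7 → y = 3*e
Before y := 3*y + 9: val + (3/2)*y < 5/2 → 3*y = 3*e - 9
Before havoc b: val + (3/2)*y < 5/2 → 3*y = 3*e - 9
Answer: WP = val + (3/2)*y < 5/2 → 3*y = 3*e - 9


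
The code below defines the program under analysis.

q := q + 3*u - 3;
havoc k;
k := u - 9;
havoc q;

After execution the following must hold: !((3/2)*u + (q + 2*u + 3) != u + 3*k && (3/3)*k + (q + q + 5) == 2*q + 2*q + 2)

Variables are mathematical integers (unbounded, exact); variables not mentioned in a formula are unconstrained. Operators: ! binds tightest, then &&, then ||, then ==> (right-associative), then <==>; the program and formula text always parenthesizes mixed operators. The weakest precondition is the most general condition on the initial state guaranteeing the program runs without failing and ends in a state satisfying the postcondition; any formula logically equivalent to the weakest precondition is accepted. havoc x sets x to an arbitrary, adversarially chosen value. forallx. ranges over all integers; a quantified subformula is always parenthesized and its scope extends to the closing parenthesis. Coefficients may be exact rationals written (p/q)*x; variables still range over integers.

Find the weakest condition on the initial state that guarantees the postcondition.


Working backward. After the program, the postcondition !((3/2)*u + (q + 2*u + 3) != u + 3*k && (3/3)*k + (q + q + 5) == 2*q + 2*q + 2) must hold; in canonical form it is !(q + (5/2)*u != 3*k - 3 && k == 2*q - 3).
Before havoc q: forall q_1. (!(q_1 + (5/2)*u != 3*k - 3 && k == 2*q_1 - 3))
Before k := u - 9: forall q_1. (!(q_1 != (1/2)*u - 30 && u == 2*q_1 + 6))
Before havoc k: forall q_1. (!(q_1 != (1/2)*u - 30 && u == 2*q_1 + 6))
Before q := q + 3*u - 3: forall q_1. (!(q_1 != (1/2)*u - 30 && u == 2*q_1 + 6))
Answer: WP = forall q_1. (!(q_1 != (1/2)*u - 30 && u == 2*q_1 + 6))


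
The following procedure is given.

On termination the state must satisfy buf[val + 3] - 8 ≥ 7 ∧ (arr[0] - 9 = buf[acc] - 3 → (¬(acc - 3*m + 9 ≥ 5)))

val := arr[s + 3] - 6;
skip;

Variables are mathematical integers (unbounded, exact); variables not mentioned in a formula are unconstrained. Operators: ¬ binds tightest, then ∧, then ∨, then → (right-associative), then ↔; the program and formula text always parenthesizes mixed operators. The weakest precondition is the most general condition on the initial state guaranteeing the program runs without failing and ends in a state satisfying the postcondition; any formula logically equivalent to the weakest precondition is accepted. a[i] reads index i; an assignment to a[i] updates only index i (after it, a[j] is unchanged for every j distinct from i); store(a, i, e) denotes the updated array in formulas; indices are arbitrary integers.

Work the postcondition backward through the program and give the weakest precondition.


Working backward. After the program, the postcondition buf[val + 3] - 8 ≥ 7 ∧ (arr[0] - 9 = buf[acc] - 3 → (¬(acc - 3*m + 9 ≥ 5))) must hold; in canonical form it is buf[val + 3] ≥ 15 ∧ (arr[0] = buf[acc] + 6 → (¬(acc ≥ 3*m - 4))).
Before skip: buf[val + 3] ≥ 15 ∧ (arr[0] = buf[acc] + 6 → (¬(acc ≥ 3*m - 4)))
Before val := arr[s + 3] - 6: buf[arr[s + 3] - 3] ≥ 15 ∧ (arr[0] = buf[acc] + 6 → (¬(acc ≥ 3*m - 4)))
Answer: WP = buf[arr[s + 3] - 3] ≥ 15 ∧ (arr[0] = buf[acc] + 6 → (¬(acc ≥ 3*m - 4)))


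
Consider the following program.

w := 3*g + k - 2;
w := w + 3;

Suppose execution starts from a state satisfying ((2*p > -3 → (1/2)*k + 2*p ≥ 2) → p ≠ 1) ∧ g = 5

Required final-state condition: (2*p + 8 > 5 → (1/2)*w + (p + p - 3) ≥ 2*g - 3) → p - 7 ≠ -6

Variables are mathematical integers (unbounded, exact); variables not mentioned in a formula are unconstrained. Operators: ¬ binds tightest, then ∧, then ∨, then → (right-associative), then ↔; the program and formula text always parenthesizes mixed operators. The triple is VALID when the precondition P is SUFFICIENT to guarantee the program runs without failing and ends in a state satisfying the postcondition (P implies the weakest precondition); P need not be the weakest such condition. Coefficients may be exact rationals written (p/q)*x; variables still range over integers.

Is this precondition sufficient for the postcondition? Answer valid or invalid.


Working backward. After the program, the postcondition (2*p + 8 > 5 → (1/2)*w + (p + p - 3) ≥ 2*g - 3) → p - 7 ≠ -6 must hold; in canonical form it is (2*p > -3 → 2*p + (1/2)*w ≥ 2*g) → p ≠ 1.
Before w := w + 3: (2*p > -3 → 2*p + (1/2)*w ≥ 2*g - 3/2) → p ≠ 1
Before w := 3*g + k - 2: (2*p > -3 → (1/2)*k + 2*p ≥ (1/2)*g - 1/2) → p ≠ 1
The weakest precondition is (2*p > -3 → (1/2)*k + 2*p ≥ (1/2)*g - 1/2) → p ≠ 1.
Check whether ((2*p > -3 → (1/2)*k + 2*p ≥ 2) → p ≠ 1) ∧ g = 5 implies it.
Every state satisfying the precondition satisfies the weakest precondition: the implication holds.
Answer: valid


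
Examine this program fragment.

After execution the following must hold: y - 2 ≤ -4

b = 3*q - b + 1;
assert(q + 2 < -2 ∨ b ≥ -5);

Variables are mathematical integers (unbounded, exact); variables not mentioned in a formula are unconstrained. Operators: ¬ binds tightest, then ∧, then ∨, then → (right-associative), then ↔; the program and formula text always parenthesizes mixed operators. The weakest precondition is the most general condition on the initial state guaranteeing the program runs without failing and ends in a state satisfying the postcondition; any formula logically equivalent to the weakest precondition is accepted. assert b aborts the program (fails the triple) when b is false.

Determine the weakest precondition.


Working backward. After the program, the postcondition y - 2 ≤ -4 must hold; in canonical form it is y ≤ -2.
Before assert q + 2 < -2 ∨ b ≥ -5: (q < -4 ∨ b ≥ -5) ∧ y ≤ -2
Before b := 3*q - b + 1: (q < -4 ∨ 3*q ≥ b - 6) ∧ y ≤ -2
Answer: WP = (q < -4 ∨ 3*q ≥ b - 6) ∧ y ≤ -2


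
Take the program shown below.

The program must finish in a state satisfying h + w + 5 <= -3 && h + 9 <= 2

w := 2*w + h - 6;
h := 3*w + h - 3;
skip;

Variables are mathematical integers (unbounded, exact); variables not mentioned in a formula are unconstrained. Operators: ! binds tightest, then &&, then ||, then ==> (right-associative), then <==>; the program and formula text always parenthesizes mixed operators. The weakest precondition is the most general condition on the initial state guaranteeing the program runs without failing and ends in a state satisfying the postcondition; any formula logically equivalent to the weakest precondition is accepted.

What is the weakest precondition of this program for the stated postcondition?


Working backward. After the program, the postcondition h + w + 5 <= -3 && h + 9 <= 2 must hold; in canonical form it is h + w <= -8 && h <= -7.
Before skip: h + w <= -8 && h <= -7
Before h := 3*w + h - 3: h + 4*w <= -5 && h + 3*w <= -4
Before w := 2*w + h - 6: 5*h + 8*w <= 19 && 4*h + 6*w <= 14
Answer: WP = 5*h + 8*w <= 19 && 4*h + 6*w <= 14


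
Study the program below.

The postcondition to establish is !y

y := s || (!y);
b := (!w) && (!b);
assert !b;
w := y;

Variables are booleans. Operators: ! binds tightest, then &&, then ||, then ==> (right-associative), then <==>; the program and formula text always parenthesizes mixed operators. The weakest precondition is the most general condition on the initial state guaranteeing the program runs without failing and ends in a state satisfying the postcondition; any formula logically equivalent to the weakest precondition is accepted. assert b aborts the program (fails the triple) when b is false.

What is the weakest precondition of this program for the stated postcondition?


Working backward. After the program, !y must hold.
Before w := y: !y
Before assert !b: (!b) && (!y)
Before b := (!w) && (!b): (!((!w) && (!b))) && (!y)
Before y := s || (!y): (!((!w) && (!b))) && (!(s || (!y)))
Answer: WP = (!((!w) && (!b))) && (!(s || (!y)))


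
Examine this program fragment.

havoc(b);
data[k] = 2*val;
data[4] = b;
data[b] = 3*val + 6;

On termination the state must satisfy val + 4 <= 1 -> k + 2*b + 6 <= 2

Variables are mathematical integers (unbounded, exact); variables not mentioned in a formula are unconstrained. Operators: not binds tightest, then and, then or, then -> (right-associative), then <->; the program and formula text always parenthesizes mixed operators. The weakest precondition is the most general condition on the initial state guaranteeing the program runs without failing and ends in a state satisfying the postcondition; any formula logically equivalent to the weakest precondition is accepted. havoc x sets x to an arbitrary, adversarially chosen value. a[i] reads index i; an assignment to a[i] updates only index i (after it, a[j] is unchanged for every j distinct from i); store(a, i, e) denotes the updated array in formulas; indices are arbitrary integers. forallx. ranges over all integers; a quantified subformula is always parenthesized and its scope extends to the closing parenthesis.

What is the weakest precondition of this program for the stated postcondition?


Working backward. After the program, the postcondition val + 4 <= 1 -> k + 2*b + 6 <= 2 must hold; in canonical form it is val <= -3 -> 2*b + k <= -4.
Before data[b] := 3*val + 6: val <= -3 -> 2*b + k <= -4
Before data[4] := b: val <= -3 -> 2*b + k <= -4
Before data[k] := 2*val: val <= -3 -> 2*b + k <= -4
Before havoc b: forall b_1. (val <= -3 -> 2*b_1 + k <= -4)
Answer: WP = forall b_1. (val <= -3 -> 2*b_1 + k <= -4)


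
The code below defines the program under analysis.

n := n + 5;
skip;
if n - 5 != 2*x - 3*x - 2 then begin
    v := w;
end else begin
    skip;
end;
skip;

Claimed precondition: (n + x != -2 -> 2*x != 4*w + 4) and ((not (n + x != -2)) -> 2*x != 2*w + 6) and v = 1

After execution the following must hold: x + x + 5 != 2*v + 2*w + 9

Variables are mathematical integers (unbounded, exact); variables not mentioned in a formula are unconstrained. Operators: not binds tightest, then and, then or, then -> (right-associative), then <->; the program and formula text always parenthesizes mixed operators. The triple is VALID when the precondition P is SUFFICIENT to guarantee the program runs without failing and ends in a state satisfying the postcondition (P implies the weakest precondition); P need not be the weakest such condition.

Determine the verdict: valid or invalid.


Working backward. After the program, the postcondition x + x + 5 != 2*v + 2*w + 9 must hold; in canonical form it is 2*x != 2*v + 2*w + 4.
Before skip: 2*x != 2*v + 2*w + 4
Then branch requires 2*x != 4*w + 4; else branch requires 2*x != 2*v + 2*w + 4.
Before the if: (n + x != 3 -> 2*x != 4*w + 4) and ((not (n + x != 3)) -> 2*x != 2*v + 2*w + 4)
Before skip: (n + x != 3 -> 2*x != 4*w + 4) and ((not (n + x != 3)) -> 2*x != 2*v + 2*w + 4)
Before n := n + 5: (n + x != -2 -> 2*x != 4*w + 4) and ((not (n + x != -2)) -> 2*x != 2*v + 2*w + 4)
The weakest precondition is (n + x != -2 -> 2*x != 4*w + 4) and ((not (n + x != -2)) -> 2*x != 2*v + 2*w + 4).
Check whether (n + x != -2 -> 2*x != 4*w + 4) and ((not (n + x != -2)) -> 2*x != 2*w + 6) and v = 1 implies it.
Every state satisfying the precondition satisfies the weakest precondition: the implication holds.
Answer: valid


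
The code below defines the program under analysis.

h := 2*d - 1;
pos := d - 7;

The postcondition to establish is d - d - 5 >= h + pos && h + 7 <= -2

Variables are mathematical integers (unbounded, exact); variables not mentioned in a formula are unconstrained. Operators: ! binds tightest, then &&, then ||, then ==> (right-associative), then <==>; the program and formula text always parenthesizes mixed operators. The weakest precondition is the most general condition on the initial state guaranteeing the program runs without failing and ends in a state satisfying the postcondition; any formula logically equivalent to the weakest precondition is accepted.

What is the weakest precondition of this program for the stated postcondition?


Working backward. After the program, the postcondition d - d - 5 >= h + pos && h + 7 <= -2 must hold; in canonical form it is h + pos <= -5 && h <= -9.
Before pos := d - 7: d + h <= 2 && h <= -9
Before h := 2*d - 1: 3*d <= 3 && 2*d <= -8
Answer: WP = 3*d <= 3 && 2*d <= -8


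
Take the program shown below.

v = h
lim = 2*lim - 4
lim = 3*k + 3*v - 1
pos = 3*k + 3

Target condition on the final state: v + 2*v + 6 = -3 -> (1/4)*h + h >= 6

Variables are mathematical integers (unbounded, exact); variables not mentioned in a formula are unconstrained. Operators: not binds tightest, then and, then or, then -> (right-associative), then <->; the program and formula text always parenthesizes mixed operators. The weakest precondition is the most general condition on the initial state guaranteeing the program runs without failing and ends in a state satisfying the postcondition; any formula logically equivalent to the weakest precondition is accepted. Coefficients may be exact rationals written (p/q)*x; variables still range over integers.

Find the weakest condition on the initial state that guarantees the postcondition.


Working backward. After the program, the postcondition v + 2*v + 6 = -3 -> (1/4)*h + h >= 6 must hold; in canonical form it is 3*v = -9 -> (5/4)*h >= 6.
Before pos := 3*k + 3: 3*v = -9 -> (5/4)*h >= 6
Before lim := 3*k + 3*v - 1: 3*v = -9 -> (5/4)*h >= 6
Before lim := 2*lim - 4: 3*v = -9 -> (5/4)*h >= 6
Before v := h: 3*h = -9 -> (5/4)*h >= 6
Answer: WP = 3*h = -9 -> (5/4)*h >= 6


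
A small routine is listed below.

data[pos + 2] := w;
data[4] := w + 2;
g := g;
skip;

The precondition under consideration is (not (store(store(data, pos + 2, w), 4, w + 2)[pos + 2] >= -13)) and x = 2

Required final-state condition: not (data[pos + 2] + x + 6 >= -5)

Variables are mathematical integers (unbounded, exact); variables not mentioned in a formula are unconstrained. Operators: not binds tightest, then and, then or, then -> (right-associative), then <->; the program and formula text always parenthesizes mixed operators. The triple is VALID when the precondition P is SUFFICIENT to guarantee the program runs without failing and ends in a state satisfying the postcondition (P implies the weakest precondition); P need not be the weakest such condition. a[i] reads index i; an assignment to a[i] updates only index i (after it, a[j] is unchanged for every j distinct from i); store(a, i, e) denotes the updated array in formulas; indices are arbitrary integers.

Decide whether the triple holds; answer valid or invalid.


Working backward. After the program, the postcondition not (data[pos + 2] + x + 6 >= -5) must hold; in canonical form it is not (data[pos + 2] + x >= -11).
Before skip: not (data[pos + 2] + x >= -11)
Before g := g: not (data[pos + 2] + x >= -11)
Before data[4] := w + 2: not (store(data, 4, w + 2)[pos + 2] + x >= -11)
Before data[pos + 2] := w: not (store(store(data, pos + 2, w), 4, w + 2)[pos + 2] + x >= -11)
The weakest precondition is not (store(store(data, pos + 2, w), 4, w + 2)[pos + 2] + x >= -11).
Check whether (not (store(store(data, pos + 2, w), 4, w + 2)[pos + 2] >= -13)) and x = 2 implies it.
Every state satisfying the precondition satisfies the weakest precondition: the implication holds.
Answer: valid


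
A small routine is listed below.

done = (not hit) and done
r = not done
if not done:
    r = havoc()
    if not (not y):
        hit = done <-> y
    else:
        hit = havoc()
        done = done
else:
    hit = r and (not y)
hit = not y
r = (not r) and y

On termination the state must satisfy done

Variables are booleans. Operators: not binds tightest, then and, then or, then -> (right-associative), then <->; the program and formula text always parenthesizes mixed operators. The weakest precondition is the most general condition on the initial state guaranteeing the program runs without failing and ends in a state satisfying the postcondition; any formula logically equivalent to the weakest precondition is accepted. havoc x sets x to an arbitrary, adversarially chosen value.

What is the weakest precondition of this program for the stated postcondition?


Working backward. After the program, done must hold.
Before r := (not r) and y: done
Before hit := not y: done
Then branch requires (y -> done) and ((not y) -> done); else branch requires done.
Before the if: (not done) -> ((y -> done) and ((not y) -> done))
Before r := not done: (not done) -> ((y -> done) and ((not y) -> done))
Before done := (not hit) and done: (not ((not hit) and done)) -> ((y -> ((not hit) and done)) and ((not y) -> ((not hit) and done)))
Answer: WP = (not ((not hit) and done)) -> ((y -> ((not hit) and done)) and ((not y) -> ((not hit) and done)))


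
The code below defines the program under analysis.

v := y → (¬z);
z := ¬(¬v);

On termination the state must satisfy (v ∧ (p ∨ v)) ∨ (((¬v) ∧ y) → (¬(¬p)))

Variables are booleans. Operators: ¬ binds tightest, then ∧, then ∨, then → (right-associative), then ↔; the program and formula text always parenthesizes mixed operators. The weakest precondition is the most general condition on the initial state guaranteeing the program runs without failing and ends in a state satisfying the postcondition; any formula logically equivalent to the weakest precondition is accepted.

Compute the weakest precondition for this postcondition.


Working backward. After the program, the postcondition (v ∧ (p ∨ v)) ∨ (((¬v) ∧ y) → (¬(¬p))) must hold; in canonical form it is (v ∧ (p ∨ v)) ∨ (((¬v) ∧ y) → p).
Before z := ¬(¬v): (v ∧ (p ∨ v)) ∨ (((¬v) ∧ y) → p)
Before v := y → (¬z): ((y → (¬z)) ∧ (p ∨ (y → (¬z)))) ∨ (((¬(y → (¬z))) ∧ y) → p)
Answer: WP = ((y → (¬z)) ∧ (p ∨ (y → (¬z)))) ∨ (((¬(y → (¬z))) ∧ y) → p)


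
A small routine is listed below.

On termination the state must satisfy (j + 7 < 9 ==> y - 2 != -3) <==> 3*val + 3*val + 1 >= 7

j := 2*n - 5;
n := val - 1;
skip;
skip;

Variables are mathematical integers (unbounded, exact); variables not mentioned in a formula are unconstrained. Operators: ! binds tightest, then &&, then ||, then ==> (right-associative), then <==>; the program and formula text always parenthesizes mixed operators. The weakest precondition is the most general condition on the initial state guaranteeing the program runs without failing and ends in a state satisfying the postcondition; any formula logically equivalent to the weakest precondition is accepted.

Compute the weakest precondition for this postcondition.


Working backward. After the program, the postcondition (j + 7 < 9 ==> y - 2 != -3) <==> 3*val + 3*val + 1 >= 7 must hold; in canonical form it is (j < 2 ==> y != -1) <==> 6*val >= 6.
Before skip: (j < 2 ==> y != -1) <==> 6*val >= 6
Before skip: (j < 2 ==> y != -1) <==> 6*val >= 6
Before n := val - 1: (j < 2 ==> y != -1) <==> 6*val >= 6
Before j := 2*n - 5: (2*n < 7 ==> y != -1) <==> 6*val >= 6
Answer: WP = (2*n < 7 ==> y != -1) <==> 6*val >= 6


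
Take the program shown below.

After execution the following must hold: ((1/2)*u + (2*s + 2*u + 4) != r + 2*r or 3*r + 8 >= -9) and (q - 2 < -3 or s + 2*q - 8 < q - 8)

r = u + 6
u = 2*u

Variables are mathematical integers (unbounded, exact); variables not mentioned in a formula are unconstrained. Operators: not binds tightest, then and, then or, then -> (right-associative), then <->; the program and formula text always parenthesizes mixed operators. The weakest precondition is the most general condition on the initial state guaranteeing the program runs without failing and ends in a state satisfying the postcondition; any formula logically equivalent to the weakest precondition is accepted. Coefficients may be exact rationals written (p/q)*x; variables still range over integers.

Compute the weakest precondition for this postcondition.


Working backward. After the program, the postcondition ((1/2)*u + (2*s + 2*u + 4) != r + 2*r or 3*r + 8 >= -9) and (q - 2 < -3 or s + 2*q - 8 < q - 8) must hold; in canonical form it is (2*s + (5/2)*u != 3*r - 4 or 3*r >= -17) and (q < -1 or q + s < 0).
Before u := 2*u: (2*s + 5*u != 3*r - 4 or 3*r >= -17) and (q < -1 or q + s < 0)
Before r := u + 6: (2*s + 2*u != 14 or 3*u >= -35) and (q < -1 or q + s < 0)
Answer: WP = (2*s + 2*u != 14 or 3*u >= -35) and (q < -1 or q + s < 0)


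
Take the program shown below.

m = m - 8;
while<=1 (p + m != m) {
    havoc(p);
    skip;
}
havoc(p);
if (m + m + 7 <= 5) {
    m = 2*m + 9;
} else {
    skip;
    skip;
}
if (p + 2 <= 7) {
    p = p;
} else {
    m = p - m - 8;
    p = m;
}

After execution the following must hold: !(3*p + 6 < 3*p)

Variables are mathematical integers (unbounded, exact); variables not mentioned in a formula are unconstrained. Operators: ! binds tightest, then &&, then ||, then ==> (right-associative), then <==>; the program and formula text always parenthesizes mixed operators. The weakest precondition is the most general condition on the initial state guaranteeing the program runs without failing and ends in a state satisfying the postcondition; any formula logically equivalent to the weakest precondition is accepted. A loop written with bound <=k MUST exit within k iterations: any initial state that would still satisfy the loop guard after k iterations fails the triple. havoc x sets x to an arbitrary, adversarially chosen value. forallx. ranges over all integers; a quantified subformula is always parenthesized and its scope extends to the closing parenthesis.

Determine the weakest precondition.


Working backward. After the program, the postcondition !(3*p + 6 < 3*p) must hold; in canonical form it is true.
Then branch requires true; else branch requires true.
Before the if: true
Then branch requires true; else branch requires true.
Before the if: true
Before havoc p: true
Before the loop (bound <=1), unroll the exhaustion recursion (WP_0 = exit-now case; WP_j = one more guarded iteration, up to j = 1):
  WP_0: !(p != 0)
  WP_1: p != 0 ==> (forall p_1. (!(p_1 != 0)))
So before the loop: p != 0 ==> (forall p_1. (!(p_1 != 0)))
Before m := m - 8: p != 0 ==> (forall p_1. (!(p_1 != 0)))
Answer: WP = p != 0 ==> (forall p_1. (!(p_1 != 0)))


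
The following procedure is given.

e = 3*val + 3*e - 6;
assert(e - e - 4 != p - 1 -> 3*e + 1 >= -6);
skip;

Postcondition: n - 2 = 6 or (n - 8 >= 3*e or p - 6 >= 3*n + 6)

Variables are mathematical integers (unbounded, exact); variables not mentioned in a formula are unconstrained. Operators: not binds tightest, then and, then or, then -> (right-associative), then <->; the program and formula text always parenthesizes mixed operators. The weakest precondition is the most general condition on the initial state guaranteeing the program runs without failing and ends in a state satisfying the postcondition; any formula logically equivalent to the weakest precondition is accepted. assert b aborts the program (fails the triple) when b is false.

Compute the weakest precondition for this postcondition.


Working backward. After the program, the postcondition n - 2 = 6 or (n - 8 >= 3*e or p - 6 >= 3*n + 6) must hold; in canonical form it is n = 8 or n >= 3*e + 8 or p >= 3*n + 12.
Before skip: n = 8 or n >= 3*e + 8 or p >= 3*n + 12
Before assert e - e - 4 != p - 1 -> 3*e + 1 >= -6: (p != -3 -> 3*e >= -7) and (n = 8 or n >= 3*e + 8 or p >= 3*n + 12)
Before e := 3*val + 3*e - 6: (p != -3 -> 9*e + 9*val >= 11) and (n = 8 or n >= 9*e + 9*val - 10 or p >= 3*n + 12)
Answer: WP = (p != -3 -> 9*e + 9*val >= 11) and (n = 8 or n >= 9*e + 9*val - 10 or p >= 3*n + 12)


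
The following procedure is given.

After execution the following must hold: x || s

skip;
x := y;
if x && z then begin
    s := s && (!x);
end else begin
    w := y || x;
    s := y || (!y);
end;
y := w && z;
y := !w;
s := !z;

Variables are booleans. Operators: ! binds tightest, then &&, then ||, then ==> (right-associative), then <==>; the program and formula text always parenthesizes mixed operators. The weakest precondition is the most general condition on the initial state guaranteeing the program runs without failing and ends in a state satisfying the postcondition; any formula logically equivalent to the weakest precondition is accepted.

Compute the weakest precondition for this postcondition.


Working backward. After the program, x || s must hold.
Before s := !z: x || (!z)
Before y := !w: x || (!z)
Before y := w && z: x || (!z)
Then branch requires x || (!z); else branch requires x || (!z).
Before the if: ((x && z) ==> (x || (!z))) && ((!(x && z)) ==> (x || (!z)))
Before x := y: ((y && z) ==> (y || (!z))) && ((!(y && z)) ==> (y || (!z)))
Before skip: ((y && z) ==> (y || (!z))) && ((!(y && z)) ==> (y || (!z)))
Answer: WP = ((y && z) ==> (y || (!z))) && ((!(y && z)) ==> (y || (!z)))


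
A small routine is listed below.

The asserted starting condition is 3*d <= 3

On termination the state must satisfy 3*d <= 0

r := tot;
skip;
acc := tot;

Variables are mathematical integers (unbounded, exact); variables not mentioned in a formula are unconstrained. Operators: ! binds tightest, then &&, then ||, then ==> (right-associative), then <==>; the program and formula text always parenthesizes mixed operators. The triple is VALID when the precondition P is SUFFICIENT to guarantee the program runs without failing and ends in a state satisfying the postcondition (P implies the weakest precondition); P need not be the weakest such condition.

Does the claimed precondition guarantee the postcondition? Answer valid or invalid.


Working backward. After the program, 3*d <= 0 must hold.
Before acc := tot: 3*d <= 0
Before skip: 3*d <= 0
Before r := tot: 3*d <= 0
The weakest precondition is 3*d <= 0.
Check whether 3*d <= 3 implies it.
Countermodel: at the initial state d = 1, the precondition holds but the weakest precondition fails.
Answer: invalid


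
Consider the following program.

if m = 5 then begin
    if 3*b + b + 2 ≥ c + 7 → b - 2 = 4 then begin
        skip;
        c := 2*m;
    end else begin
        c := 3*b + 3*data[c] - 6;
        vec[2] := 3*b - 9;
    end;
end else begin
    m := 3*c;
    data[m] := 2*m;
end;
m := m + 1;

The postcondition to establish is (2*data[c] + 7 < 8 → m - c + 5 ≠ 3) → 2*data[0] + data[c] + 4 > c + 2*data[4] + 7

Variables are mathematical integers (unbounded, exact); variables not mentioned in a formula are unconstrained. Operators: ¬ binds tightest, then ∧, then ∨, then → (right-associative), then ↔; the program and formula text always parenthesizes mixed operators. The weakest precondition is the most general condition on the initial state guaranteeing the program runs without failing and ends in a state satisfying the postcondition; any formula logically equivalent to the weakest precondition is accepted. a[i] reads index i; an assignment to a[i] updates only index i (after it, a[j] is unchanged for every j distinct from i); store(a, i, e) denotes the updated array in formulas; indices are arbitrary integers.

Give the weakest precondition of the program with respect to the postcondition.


Working backward. After the program, the postcondition (2*data[c] + 7 < 8 → m - c + 5 ≠ 3) → 2*data[0] + data[c] + 4 > c + 2*data[4] + 7 must hold; in canonical form it is (2*data[c] < 1 → m ≠ c - 2) → 2*data[0] + data[c] > 2*data[4] + c + 3.
Before m := m + 1: (2*data[c] < 1 → m ≠ c - 3) → 2*data[0] + data[c] > 2*data[4] + c + 3
Then branch requires ((4*b ≥ c + 5 → b = 6) → ((2*data[2*m] < 1 → m ≠ 3) → 2*data[0] + data[2*m] > 2*data[4] + 2*m + 3)) ∧ ((¬(4*b ≥ c + 5 → b = 6)) → ((2*data[3*data[c] + 3*b - 6] < 1 → m ≠ 3*data[c] + 3*b - 9) → 2*data[0] + data[3*data[c] + 3*b - 6] > 2*data[4] + 3*data[c] + 3*b - 3)); else branch requires (2*store(data, 3*c, 6*c)[c] < 1 → 2*c ≠ -3) → 2*store(data, 3*c, 6*c)[0] + store(data, 3*c, 6*c)[c] > 2*store(data, 3*c, 6*c)[4] + c + 3.
Before the if: (m = 5 → (((4*b ≥ c + 5 → b = 6) → ((2*data[2*m] < 1 → m ≠ 3) → 2*data[0] + data[2*m] > 2*data[4] + 2*m + 3)) ∧ ((¬(4*b ≥ c + 5 → b = 6)) → ((2*data[3*data[c] + 3*b - 6] < 1 → m ≠ 3*data[c] + 3*b - 9) → 2*data[0] + data[3*data[c] + 3*b - 6] > 2*data[4] + 3*data[c] + 3*b - 3)))) ∧ ((¬(m = 5)) → ((2*store(data, 3*c, 6*c)[c] < 1 → 2*c ≠ -3) → 2*store(data, 3*c, 6*c)[0] + store(data, 3*c, 6*c)[c] > 2*store(data, 3*c, 6*c)[4] + c + 3))
Answer: WP = (m = 5 → (((4*b ≥ c + 5 → b = 6) → ((2*data[2*m] < 1 → m ≠ 3) → 2*data[0] + data[2*m] > 2*data[4] + 2*m + 3)) ∧ ((¬(4*b ≥ c + 5 → b = 6)) → ((2*data[3*data[c] + 3*b - 6] < 1 → m ≠ 3*data[c] + 3*b - 9) → 2*data[0] + data[3*data[c] + 3*b - 6] > 2*data[4] + 3*data[c] + 3*b - 3)))) ∧ ((¬(m = 5)) → ((2*store(data, 3*c, 6*c)[c] < 1 → 2*c ≠ -3) → 2*store(data, 3*c, 6*c)[0] + store(data, 3*c, 6*c)[c] > 2*store(data, 3*c, 6*c)[4] + c + 3))


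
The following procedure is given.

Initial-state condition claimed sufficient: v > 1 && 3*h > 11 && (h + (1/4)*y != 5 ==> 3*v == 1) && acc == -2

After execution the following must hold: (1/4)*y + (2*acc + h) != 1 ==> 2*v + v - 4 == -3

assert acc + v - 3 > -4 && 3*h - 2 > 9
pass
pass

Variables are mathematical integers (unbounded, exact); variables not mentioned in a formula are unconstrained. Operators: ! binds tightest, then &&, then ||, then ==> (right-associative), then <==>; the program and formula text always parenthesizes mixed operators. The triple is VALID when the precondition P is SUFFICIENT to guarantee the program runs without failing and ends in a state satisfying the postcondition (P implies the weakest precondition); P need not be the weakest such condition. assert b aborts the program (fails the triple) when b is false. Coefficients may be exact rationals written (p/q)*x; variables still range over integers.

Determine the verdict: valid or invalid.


Working backward. After the program, the postcondition (1/4)*y + (2*acc + h) != 1 ==> 2*v + v - 4 == -3 must hold; in canonical form it is 2*acc + h + (1/4)*y != 1 ==> 3*v == 1.
Before skip: 2*acc + h + (1/4)*y != 1 ==> 3*v == 1
Before skip: 2*acc + h + (1/4)*y != 1 ==> 3*v == 1
Before assert acc + v - 3 > -4 && 3*h - 2 > 9: acc + v > -1 && 3*h > 11 && (2*acc + h + (1/4)*y != 1 ==> 3*v == 1)
The weakest precondition is acc + v > -1 && 3*h > 11 && (2*acc + h + (1/4)*y != 1 ==> 3*v == 1).
Check whether v > 1 && 3*h > 11 && (h + (1/4)*y != 5 ==> 3*v == 1) && acc == -2 implies it.
Every state satisfying the precondition satisfies the weakest precondition: the implication holds.
Answer: valid


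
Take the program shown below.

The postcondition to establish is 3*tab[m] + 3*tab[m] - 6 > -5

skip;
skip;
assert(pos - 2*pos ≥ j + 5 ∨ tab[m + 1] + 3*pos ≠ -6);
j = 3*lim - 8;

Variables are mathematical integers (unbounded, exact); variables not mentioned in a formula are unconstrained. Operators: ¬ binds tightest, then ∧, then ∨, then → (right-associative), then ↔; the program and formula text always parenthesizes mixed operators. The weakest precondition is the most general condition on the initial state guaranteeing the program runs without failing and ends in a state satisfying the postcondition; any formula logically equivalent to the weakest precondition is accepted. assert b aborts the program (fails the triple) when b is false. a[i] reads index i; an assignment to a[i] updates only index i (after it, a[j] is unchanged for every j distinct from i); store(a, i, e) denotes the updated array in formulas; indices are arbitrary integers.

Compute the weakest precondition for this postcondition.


Working backward. After the program, the postcondition 3*tab[m] + 3*tab[m] - 6 > -5 must hold; in canonical form it is 6*tab[m] > 1.
Before j := 3*lim - 8: 6*tab[m] > 1
Before assert pos - 2*pos ≥ j + 5 ∨ tab[m + 1] + 3*pos ≠ -6: (j + pos ≤ -5 ∨ tab[m + 1] + 3*pos ≠ -6) ∧ 6*tab[m] > 1
Before skip: (j + pos ≤ -5 ∨ tab[m + 1] + 3*pos ≠ -6) ∧ 6*tab[m] > 1
Before skip: (j + pos ≤ -5 ∨ tab[m + 1] + 3*pos ≠ -6) ∧ 6*tab[m] > 1
Answer: WP = (j + pos ≤ -5 ∨ tab[m + 1] + 3*pos ≠ -6) ∧ 6*tab[m] > 1


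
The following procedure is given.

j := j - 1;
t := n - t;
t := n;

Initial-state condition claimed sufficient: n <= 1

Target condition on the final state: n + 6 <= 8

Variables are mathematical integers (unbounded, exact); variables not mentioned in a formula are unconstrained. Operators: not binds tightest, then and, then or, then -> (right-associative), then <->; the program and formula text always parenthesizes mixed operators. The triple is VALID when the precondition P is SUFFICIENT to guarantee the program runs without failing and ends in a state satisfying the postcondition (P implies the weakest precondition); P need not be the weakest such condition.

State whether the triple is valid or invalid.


Working backward. After the program, the postcondition n + 6 <= 8 must hold; in canonical form it is n <= 2.
Before t := n: n <= 2
Before t := n - t: n <= 2
Before j := j - 1: n <= 2
The weakest precondition is n <= 2.
Check whether n <= 1 implies it.
Every state satisfying the precondition satisfies the weakest precondition: the implication holds.
Answer: valid
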